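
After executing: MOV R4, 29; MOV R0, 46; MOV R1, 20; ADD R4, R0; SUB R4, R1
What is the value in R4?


Register state trace:
  MOV R4, 29  → R4 = 29
  MOV R0, 46  → R0 = 46
  MOV R1, 20  → R1 = 20
  ADD R4, R0  → R4 = 29 + 46 = 75
  SUB R4, R1  → R4 = 75 - 20 = 55
Final: R4 = 55

55


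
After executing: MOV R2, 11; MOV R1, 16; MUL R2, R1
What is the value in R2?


Register state trace:
  MOV R2, 11  → R2 = 11
  MOV R1, 16  → R1 = 16
  MUL R2, R1  → R2 = 11 * 16 = 176
Final: R2 = 176

176


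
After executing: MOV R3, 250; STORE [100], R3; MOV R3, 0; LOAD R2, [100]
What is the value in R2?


Register and memory trace:
  MOV R3, 250  → R3 = 250
  STORE [100], R3  → mem[100] = 250
  MOV R3, 0  → R3 = 0
  LOAD R2, [100]  → R2 = mem[100] = 250
Final: R2 = 250

250


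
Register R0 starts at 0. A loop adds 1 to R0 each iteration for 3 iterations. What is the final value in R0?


Starting value: R0 = 0
  Iter 1: R0 = 0 + 1 = 1
  Iter 2: R0 = 1 + 1 = 2
  Iter 3: R0 = 2 + 1 = 3
Final: R0 = 3

3


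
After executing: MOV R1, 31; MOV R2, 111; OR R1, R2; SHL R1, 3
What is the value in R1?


Register state trace:
  MOV R1, 31  → R1 = 31 (0b00011111)
  MOV R2, 111  → R2 = 111 (0b01101111)
  OR R1, R2  → R1 = 31 OR 111 = 127 (0b01111111)
  SHL R1, 3  → R1 = 127 << 3 = 1016
Final: R1 = 1016

1016


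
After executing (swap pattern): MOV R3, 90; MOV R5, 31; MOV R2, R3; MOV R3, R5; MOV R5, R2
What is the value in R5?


Register state trace (swap pattern):
  MOV R3, 90  → R3 = 90
  MOV R5, 31  → R5 = 31
  MOV R2, R3  → R2 = 90  (save R3)
  MOV R3, R5  → R3 = 31  (R3 gets R5's value)
  MOV R5, R2  → R5 = 90  (R5 gets saved value)
Final: R5 = 90

90


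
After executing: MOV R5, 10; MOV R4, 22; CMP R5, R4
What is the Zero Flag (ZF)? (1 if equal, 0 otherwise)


Register state trace:
  MOV R5, 10  → R5 = 10
  MOV R4, 22  → R4 = 22
  CMP R5, R4  → computes 10 - 22 = -12
  Result is nonzero, so values are not equal
ZF = 0

0


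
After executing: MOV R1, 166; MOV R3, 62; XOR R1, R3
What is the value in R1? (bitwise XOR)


Register state trace:
  MOV R1, 166  → R1 = 166 (0b10100110)
  MOV R3, 62  → R3 = 62 (0b00111110)
  XOR R1, R3  → R1 = 166 XOR 62 = 152 (0b10011000)
Final: R1 = 152

152


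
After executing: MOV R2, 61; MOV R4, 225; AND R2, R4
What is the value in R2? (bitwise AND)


Register state trace:
  MOV R2, 61  → R2 = 61 (0b00111101)
  MOV R4, 225  → R4 = 225 (0b11100001)
  AND R2, R4  → R2 = 61 AND 225 = 33 (0b00100001)
Final: R2 = 33

33


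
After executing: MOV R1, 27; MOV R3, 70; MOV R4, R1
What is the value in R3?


Register state trace:
  MOV R1, 27  → R1 = 27
  MOV R3, 70  → R3 = 70
  MOV R4, R1  → R4 = 27
Final: R3 = 70

70


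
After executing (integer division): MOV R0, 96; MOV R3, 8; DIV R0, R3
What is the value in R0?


Register state trace:
  MOV R0, 96  → R0 = 96
  MOV R3, 8  → R3 = 8
  DIV R0, R3  → R0 = 96 // 8 = 12
Final: R0 = 12

12


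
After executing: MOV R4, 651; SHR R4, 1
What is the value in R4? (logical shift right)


Register state trace:
  MOV R4, 651  → R4 = 651
  SHR R4, 1  → R4 = 651 >> 1 = 651 // 2^1 = 325
Final: R4 = 325

325


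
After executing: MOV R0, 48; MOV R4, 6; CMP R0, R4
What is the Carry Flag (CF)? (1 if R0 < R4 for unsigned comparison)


Register state trace:
  MOV R0, 48  → R0 = 48
  MOV R4, 6  → R4 = 6
  CMP R0, R4  → unsigned 48 - 6: no borrow
  48 >= 6, so CF = 0
CF = 0

0


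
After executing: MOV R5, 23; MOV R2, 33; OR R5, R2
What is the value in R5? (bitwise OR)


Register state trace:
  MOV R5, 23  → R5 = 23 (0b00010111)
  MOV R2, 33  → R2 = 33 (0b00100001)
  OR R5, R2   → R5 = 23 OR 33 = 55 (0b00110111)
Final: R5 = 55

55


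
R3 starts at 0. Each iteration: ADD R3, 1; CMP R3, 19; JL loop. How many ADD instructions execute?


Loop trace (R3 starts at 0, target 19, step 1):
  ADD #1: R3 = 0 + 1 = 1  → 1 < 19, loop
  ADD #2: R3 = 1 + 1 = 2  → 2 < 19, loop
  ADD #3: R3 = 2 + 1 = 3  → 3 < 19, loop
  ADD #4: R3 = 3 + 1 = 4  → 4 < 19, loop
  ADD #5: R3 = 4 + 1 = 5  → 5 < 19, loop
  ADD #6: R3 = 5 + 1 = 6  → 6 < 19, loop
  ADD #7: R3 = 6 + 1 = 7  → 7 < 19, loop
  ADD #8: R3 = 7 + 1 = 8  → 8 < 19, loop
  ADD #9: R3 = 8 + 1 = 9  → 9 < 19, loop
  ADD #10: R3 = 9 + 1 = 10  → 10 < 19, loop
  ADD #11: R3 = 10 + 1 = 11  → 11 < 19, loop
  ADD #12: R3 = 11 + 1 = 12  → 12 < 19, loop
  ADD #13: R3 = 12 + 1 = 13  → 13 < 19, loop
  ADD #14: R3 = 13 + 1 = 14  → 14 < 19, loop
  ADD #15: R3 = 14 + 1 = 15  → 15 < 19, loop
  ADD #16: R3 = 15 + 1 = 16  → 16 < 19, loop
  ADD #17: R3 = 16 + 1 = 17  → 17 < 19, loop
  ADD #18: R3 = 17 + 1 = 18  → 18 < 19, loop
  ADD #19: R3 = 18 + 1 = 19  → 19 >= 19, exit
Total ADD instructions: 19

19


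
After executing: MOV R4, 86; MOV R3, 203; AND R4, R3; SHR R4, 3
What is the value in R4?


Register state trace:
  MOV R4, 86  → R4 = 86 (0b01010110)
  MOV R3, 203  → R3 = 203 (0b11001011)
  AND R4, R3  → R4 = 86 AND 203 = 66 (0b01000010)
  SHR R4, 3  → R4 = 66 >> 3 = 8
Final: R4 = 8

8


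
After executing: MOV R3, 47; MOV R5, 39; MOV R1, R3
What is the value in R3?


Register state trace:
  MOV R3, 47  → R3 = 47
  MOV R5, 39  → R5 = 39
  MOV R1, R3  → R1 = 47
Final: R3 = 47

47


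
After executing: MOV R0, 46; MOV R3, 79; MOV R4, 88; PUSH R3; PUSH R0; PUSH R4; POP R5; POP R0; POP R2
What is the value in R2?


Stack trace (top is rightmost):
  MOV R0, 46  → R0 = 46
  MOV R3, 79  → R3 = 79
  MOV R4, 88  → R4 = 88
  PUSH R3  → stack: [79]
  PUSH R0  → stack: [79, 46]
  PUSH R4  → stack: [79, 46, 88]
  POP R5  → R5 = 88, stack: [79, 46]
  POP R0  → R0 = 46, stack: [79]
  POP R2  → R2 = 79, stack: []
Final: R2 = 79

79


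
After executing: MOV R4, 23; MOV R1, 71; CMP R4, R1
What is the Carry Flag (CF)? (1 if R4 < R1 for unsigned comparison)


Register state trace:
  MOV R4, 23  → R4 = 23
  MOV R1, 71  → R1 = 71
  CMP R4, R1  → unsigned 23 - 71: borrow occurs
  23 < 71, so CF = 1
CF = 1

1


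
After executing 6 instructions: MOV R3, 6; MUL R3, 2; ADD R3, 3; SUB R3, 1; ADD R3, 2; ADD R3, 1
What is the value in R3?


Register state trace:
  MOV R3, 6  → R3 = 6
  MUL R3, 2  → R3 = 6 * 2 = 12
  ADD R3, 3  → R3 = 12 + 3 = 15
  SUB R3, 1  → R3 = 15 - 1 = 14
  ADD R3, 2  → R3 = 14 + 2 = 16
  ADD R3, 1  → R3 = 16 + 1 = 17
Final: R3 = 17

17


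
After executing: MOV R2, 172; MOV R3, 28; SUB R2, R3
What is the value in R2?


Register state trace:
  MOV R2, 172  → R2 = 172
  MOV R3, 28  → R3 = 28
  SUB R2, R3  → R2 = 172 - 28 = 144
Final: R2 = 144

144


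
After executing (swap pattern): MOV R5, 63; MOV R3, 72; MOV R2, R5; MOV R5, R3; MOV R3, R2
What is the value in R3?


Register state trace (swap pattern):
  MOV R5, 63  → R5 = 63
  MOV R3, 72  → R3 = 72
  MOV R2, R5  → R2 = 63  (save R5)
  MOV R5, R3  → R5 = 72  (R5 gets R3's value)
  MOV R3, R2  → R3 = 63  (R3 gets saved value)
Final: R3 = 63

63


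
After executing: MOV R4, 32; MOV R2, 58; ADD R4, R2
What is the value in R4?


Register state trace:
  MOV R4, 32  → R4 = 32
  MOV R2, 58  → R2 = 58
  ADD R4, R2  → R4 = 32 + 58 = 90
Final: R4 = 90

90


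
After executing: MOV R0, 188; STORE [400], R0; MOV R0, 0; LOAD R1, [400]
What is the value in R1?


Register and memory trace:
  MOV R0, 188  → R0 = 188
  STORE [400], R0  → mem[400] = 188
  MOV R0, 0  → R0 = 0
  LOAD R1, [400]  → R1 = mem[400] = 188
Final: R1 = 188

188


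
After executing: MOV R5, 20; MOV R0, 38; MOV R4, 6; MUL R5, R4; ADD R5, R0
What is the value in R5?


Register state trace:
  MOV R5, 20  → R5 = 20
  MOV R0, 38  → R0 = 38
  MOV R4, 6  → R4 = 6
  MUL R5, R4  → R5 = 20 * 6 = 120
  ADD R5, R0  → R5 = 120 + 38 = 158
Final: R5 = 158

158


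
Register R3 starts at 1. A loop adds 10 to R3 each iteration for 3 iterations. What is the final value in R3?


Starting value: R3 = 1
  Iter 1: R3 = 1 + 10 = 11
  Iter 2: R3 = 11 + 10 = 21
  Iter 3: R3 = 21 + 10 = 31
Final: R3 = 31

31


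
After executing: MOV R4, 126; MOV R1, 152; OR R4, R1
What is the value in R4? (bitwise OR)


Register state trace:
  MOV R4, 126  → R4 = 126 (0b01111110)
  MOV R1, 152  → R1 = 152 (0b10011000)
  OR R4, R1   → R4 = 126 OR 152 = 254 (0b11111110)
Final: R4 = 254

254


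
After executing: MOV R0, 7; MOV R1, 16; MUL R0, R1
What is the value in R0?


Register state trace:
  MOV R0, 7  → R0 = 7
  MOV R1, 16  → R1 = 16
  MUL R0, R1  → R0 = 7 * 16 = 112
Final: R0 = 112

112


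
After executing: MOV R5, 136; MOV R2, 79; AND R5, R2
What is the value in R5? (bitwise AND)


Register state trace:
  MOV R5, 136  → R5 = 136 (0b10001000)
  MOV R2, 79  → R2 = 79 (0b01001111)
  AND R5, R2  → R5 = 136 AND 79 = 8 (0b00001000)
Final: R5 = 8

8


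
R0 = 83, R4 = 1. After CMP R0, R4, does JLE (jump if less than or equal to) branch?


Trace:
  R0 = 83, R4 = 1
  CMP R0, R4  → compares 83 vs 1
  JLE checks: is 83 less than or equal to 1?
  83 > 1, so condition is false
Branch taken: No

No


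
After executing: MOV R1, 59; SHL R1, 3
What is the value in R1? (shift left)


Register state trace:
  MOV R1, 59  → R1 = 59
  SHL R1, 3  → R1 = 59 << 3 = 59 * 2^3 = 472
Final: R1 = 472

472


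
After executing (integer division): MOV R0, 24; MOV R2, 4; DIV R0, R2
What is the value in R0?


Register state trace:
  MOV R0, 24  → R0 = 24
  MOV R2, 4  → R2 = 4
  DIV R0, R2  → R0 = 24 // 4 = 6
Final: R0 = 6

6


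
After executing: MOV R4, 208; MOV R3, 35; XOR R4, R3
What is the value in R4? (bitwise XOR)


Register state trace:
  MOV R4, 208  → R4 = 208 (0b11010000)
  MOV R3, 35  → R3 = 35 (0b00100011)
  XOR R4, R3  → R4 = 208 XOR 35 = 243 (0b11110011)
Final: R4 = 243

243


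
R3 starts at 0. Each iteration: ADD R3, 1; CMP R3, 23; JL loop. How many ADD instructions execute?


Loop trace (R3 starts at 0, target 23, step 1):
  ADD #1: R3 = 0 + 1 = 1  → 1 < 23, loop
  ADD #2: R3 = 1 + 1 = 2  → 2 < 23, loop
  ADD #3: R3 = 2 + 1 = 3  → 3 < 23, loop
  ADD #4: R3 = 3 + 1 = 4  → 4 < 23, loop
  ADD #5: R3 = 4 + 1 = 5  → 5 < 23, loop
  ADD #6: R3 = 5 + 1 = 6  → 6 < 23, loop
  ADD #7: R3 = 6 + 1 = 7  → 7 < 23, loop
  ADD #8: R3 = 7 + 1 = 8  → 8 < 23, loop
  ADD #9: R3 = 8 + 1 = 9  → 9 < 23, loop
  ADD #10: R3 = 9 + 1 = 10  → 10 < 23, loop
  ADD #11: R3 = 10 + 1 = 11  → 11 < 23, loop
  ADD #12: R3 = 11 + 1 = 12  → 12 < 23, loop
  ADD #13: R3 = 12 + 1 = 13  → 13 < 23, loop
  ADD #14: R3 = 13 + 1 = 14  → 14 < 23, loop
  ADD #15: R3 = 14 + 1 = 15  → 15 < 23, loop
  ADD #16: R3 = 15 + 1 = 16  → 16 < 23, loop
  ADD #17: R3 = 16 + 1 = 17  → 17 < 23, loop
  ADD #18: R3 = 17 + 1 = 18  → 18 < 23, loop
  ADD #19: R3 = 18 + 1 = 19  → 19 < 23, loop
  ADD #20: R3 = 19 + 1 = 20  → 20 < 23, loop
  ADD #21: R3 = 20 + 1 = 21  → 21 < 23, loop
  ADD #22: R3 = 21 + 1 = 22  → 22 < 23, loop
  ADD #23: R3 = 22 + 1 = 23  → 23 >= 23, exit
Total ADD instructions: 23

23


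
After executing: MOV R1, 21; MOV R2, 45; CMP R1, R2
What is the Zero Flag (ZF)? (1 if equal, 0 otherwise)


Register state trace:
  MOV R1, 21  → R1 = 21
  MOV R2, 45  → R2 = 45
  CMP R1, R2  → computes 21 - 45 = -24
  Result is nonzero, so values are not equal
ZF = 0

0


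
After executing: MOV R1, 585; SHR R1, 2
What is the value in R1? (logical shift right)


Register state trace:
  MOV R1, 585  → R1 = 585
  SHR R1, 2  → R1 = 585 >> 2 = 585 // 2^2 = 146
Final: R1 = 146

146


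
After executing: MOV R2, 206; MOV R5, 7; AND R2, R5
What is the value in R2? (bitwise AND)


Register state trace:
  MOV R2, 206  → R2 = 206 (0b11001110)
  MOV R5, 7  → R5 = 7 (0b00000111)
  AND R2, R5  → R2 = 206 AND 7 = 6 (0b00000110)
Final: R2 = 6

6


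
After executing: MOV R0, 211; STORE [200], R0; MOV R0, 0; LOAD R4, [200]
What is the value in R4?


Register and memory trace:
  MOV R0, 211  → R0 = 211
  STORE [200], R0  → mem[200] = 211
  MOV R0, 0  → R0 = 0
  LOAD R4, [200]  → R4 = mem[200] = 211
Final: R4 = 211

211


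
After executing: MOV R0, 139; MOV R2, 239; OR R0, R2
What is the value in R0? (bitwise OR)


Register state trace:
  MOV R0, 139  → R0 = 139 (0b10001011)
  MOV R2, 239  → R2 = 239 (0b11101111)
  OR R0, R2   → R0 = 139 OR 239 = 239 (0b11101111)
Final: R0 = 239

239


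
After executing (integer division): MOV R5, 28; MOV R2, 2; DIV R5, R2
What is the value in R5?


Register state trace:
  MOV R5, 28  → R5 = 28
  MOV R2, 2  → R2 = 2
  DIV R5, R2  → R5 = 28 // 2 = 14
Final: R5 = 14

14


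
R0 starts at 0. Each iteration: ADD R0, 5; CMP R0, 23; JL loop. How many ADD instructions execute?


Loop trace (R0 starts at 0, target 23, step 5):
  ADD #1: R0 = 0 + 5 = 5  → 5 < 23, loop
  ADD #2: R0 = 5 + 5 = 10  → 10 < 23, loop
  ADD #3: R0 = 10 + 5 = 15  → 15 < 23, loop
  ADD #4: R0 = 15 + 5 = 20  → 20 < 23, loop
  ADD #5: R0 = 20 + 5 = 25  → 25 >= 23, exit
Total ADD instructions: 5

5


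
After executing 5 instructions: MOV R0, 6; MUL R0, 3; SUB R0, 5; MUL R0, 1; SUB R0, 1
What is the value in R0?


Register state trace:
  MOV R0, 6  → R0 = 6
  MUL R0, 3  → R0 = 6 * 3 = 18
  SUB R0, 5  → R0 = 18 - 5 = 13
  MUL R0, 1  → R0 = 13 * 1 = 13
  SUB R0, 1  → R0 = 13 - 1 = 12
Final: R0 = 12

12


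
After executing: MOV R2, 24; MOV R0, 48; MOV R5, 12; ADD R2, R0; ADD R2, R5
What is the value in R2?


Register state trace:
  MOV R2, 24  → R2 = 24
  MOV R0, 48  → R0 = 48
  MOV R5, 12  → R5 = 12
  ADD R2, R0  → R2 = 24 + 48 = 72
  ADD R2, R5  → R2 = 72 + 12 = 84
Final: R2 = 84

84


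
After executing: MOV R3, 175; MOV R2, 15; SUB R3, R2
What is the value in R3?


Register state trace:
  MOV R3, 175  → R3 = 175
  MOV R2, 15  → R2 = 15
  SUB R3, R2  → R3 = 175 - 15 = 160
Final: R3 = 160

160


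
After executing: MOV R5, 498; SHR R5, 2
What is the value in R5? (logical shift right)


Register state trace:
  MOV R5, 498  → R5 = 498
  SHR R5, 2  → R5 = 498 >> 2 = 498 // 2^2 = 124
Final: R5 = 124

124


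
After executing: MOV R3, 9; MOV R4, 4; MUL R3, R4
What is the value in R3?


Register state trace:
  MOV R3, 9  → R3 = 9
  MOV R4, 4  → R4 = 4
  MUL R3, R4  → R3 = 9 * 4 = 36
Final: R3 = 36

36


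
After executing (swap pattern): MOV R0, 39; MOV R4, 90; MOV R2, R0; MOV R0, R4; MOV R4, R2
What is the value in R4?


Register state trace (swap pattern):
  MOV R0, 39  → R0 = 39
  MOV R4, 90  → R4 = 90
  MOV R2, R0  → R2 = 39  (save R0)
  MOV R0, R4  → R0 = 90  (R0 gets R4's value)
  MOV R4, R2  → R4 = 39  (R4 gets saved value)
Final: R4 = 39

39


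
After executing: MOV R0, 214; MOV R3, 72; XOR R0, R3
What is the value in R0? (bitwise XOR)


Register state trace:
  MOV R0, 214  → R0 = 214 (0b11010110)
  MOV R3, 72  → R3 = 72 (0b01001000)
  XOR R0, R3  → R0 = 214 XOR 72 = 158 (0b10011110)
Final: R0 = 158

158


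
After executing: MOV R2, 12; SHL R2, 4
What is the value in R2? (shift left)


Register state trace:
  MOV R2, 12  → R2 = 12
  SHL R2, 4  → R2 = 12 << 4 = 12 * 2^4 = 192
Final: R2 = 192

192


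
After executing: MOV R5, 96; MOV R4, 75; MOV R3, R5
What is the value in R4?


Register state trace:
  MOV R5, 96  → R5 = 96
  MOV R4, 75  → R4 = 75
  MOV R3, R5  → R3 = 96
Final: R4 = 75

75


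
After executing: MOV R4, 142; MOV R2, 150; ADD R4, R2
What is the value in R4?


Register state trace:
  MOV R4, 142  → R4 = 142
  MOV R2, 150  → R2 = 150
  ADD R4, R2  → R4 = 142 + 150 = 292
Final: R4 = 292

292


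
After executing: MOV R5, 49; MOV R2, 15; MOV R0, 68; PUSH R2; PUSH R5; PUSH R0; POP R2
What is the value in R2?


Stack trace (top is rightmost):
  MOV R5, 49  → R5 = 49
  MOV R2, 15  → R2 = 15
  MOV R0, 68  → R0 = 68
  PUSH R2  → stack: [15]
  PUSH R5  → stack: [15, 49]
  PUSH R0  → stack: [15, 49, 68]
  POP R2  → R2 = 68, stack: [15, 49]
Final: R2 = 68

68


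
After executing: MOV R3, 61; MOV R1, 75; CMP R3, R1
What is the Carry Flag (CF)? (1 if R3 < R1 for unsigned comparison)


Register state trace:
  MOV R3, 61  → R3 = 61
  MOV R1, 75  → R1 = 75
  CMP R3, R1  → unsigned 61 - 75: borrow occurs
  61 < 75, so CF = 1
CF = 1

1


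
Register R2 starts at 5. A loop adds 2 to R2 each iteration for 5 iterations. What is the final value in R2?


Starting value: R2 = 5
  Iter 1: R2 = 5 + 2 = 7
  Iter 2: R2 = 7 + 2 = 9
  Iter 3: R2 = 9 + 2 = 11
  Iter 4: R2 = 11 + 2 = 13
  Iter 5: R2 = 13 + 2 = 15
Final: R2 = 15

15


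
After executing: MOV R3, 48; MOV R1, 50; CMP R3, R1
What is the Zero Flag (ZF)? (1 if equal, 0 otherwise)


Register state trace:
  MOV R3, 48  → R3 = 48
  MOV R1, 50  → R1 = 50
  CMP R3, R1  → computes 48 - 50 = -2
  Result is nonzero, so values are not equal
ZF = 0

0


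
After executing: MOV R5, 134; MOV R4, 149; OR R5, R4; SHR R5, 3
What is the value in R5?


Register state trace:
  MOV R5, 134  → R5 = 134 (0b10000110)
  MOV R4, 149  → R4 = 149 (0b10010101)
  OR R5, R4  → R5 = 134 OR 149 = 151 (0b10010111)
  SHR R5, 3  → R5 = 151 >> 3 = 18
Final: R5 = 18

18


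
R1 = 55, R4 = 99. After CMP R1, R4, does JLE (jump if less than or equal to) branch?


Trace:
  R1 = 55, R4 = 99
  CMP R1, R4  → compares 55 vs 99
  JLE checks: is 55 less than or equal to 99?
  55 < 99, so condition is true
Branch taken: Yes

Yes


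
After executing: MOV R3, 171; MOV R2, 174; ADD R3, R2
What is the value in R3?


Register state trace:
  MOV R3, 171  → R3 = 171
  MOV R2, 174  → R2 = 174
  ADD R3, R2  → R3 = 171 + 174 = 345
Final: R3 = 345

345


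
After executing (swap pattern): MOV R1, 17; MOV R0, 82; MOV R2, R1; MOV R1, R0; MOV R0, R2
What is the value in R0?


Register state trace (swap pattern):
  MOV R1, 17  → R1 = 17
  MOV R0, 82  → R0 = 82
  MOV R2, R1  → R2 = 17  (save R1)
  MOV R1, R0  → R1 = 82  (R1 gets R0's value)
  MOV R0, R2  → R0 = 17  (R0 gets saved value)
Final: R0 = 17

17


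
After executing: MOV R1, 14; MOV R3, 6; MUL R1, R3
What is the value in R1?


Register state trace:
  MOV R1, 14  → R1 = 14
  MOV R3, 6  → R3 = 6
  MUL R1, R3  → R1 = 14 * 6 = 84
Final: R1 = 84

84


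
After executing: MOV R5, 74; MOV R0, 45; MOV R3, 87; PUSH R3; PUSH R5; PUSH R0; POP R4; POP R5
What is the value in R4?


Stack trace (top is rightmost):
  MOV R5, 74  → R5 = 74
  MOV R0, 45  → R0 = 45
  MOV R3, 87  → R3 = 87
  PUSH R3  → stack: [87]
  PUSH R5  → stack: [87, 74]
  PUSH R0  → stack: [87, 74, 45]
  POP R4  → R4 = 45, stack: [87, 74]
  POP R5  → R5 = 74, stack: [87]
Final: R4 = 45

45


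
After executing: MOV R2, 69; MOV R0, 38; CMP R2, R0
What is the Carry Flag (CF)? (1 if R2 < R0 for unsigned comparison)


Register state trace:
  MOV R2, 69  → R2 = 69
  MOV R0, 38  → R0 = 38
  CMP R2, R0  → unsigned 69 - 38: no borrow
  69 >= 38, so CF = 0
CF = 0

0


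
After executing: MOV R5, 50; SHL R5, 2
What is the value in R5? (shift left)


Register state trace:
  MOV R5, 50  → R5 = 50
  SHL R5, 2  → R5 = 50 << 2 = 50 * 2^2 = 200
Final: R5 = 200

200


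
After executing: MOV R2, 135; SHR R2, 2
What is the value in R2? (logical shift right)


Register state trace:
  MOV R2, 135  → R2 = 135
  SHR R2, 2  → R2 = 135 >> 2 = 135 // 2^2 = 33
Final: R2 = 33

33


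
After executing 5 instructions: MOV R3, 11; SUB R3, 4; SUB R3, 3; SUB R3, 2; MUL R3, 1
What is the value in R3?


Register state trace:
  MOV R3, 11  → R3 = 11
  SUB R3, 4  → R3 = 11 - 4 = 7
  SUB R3, 3  → R3 = 7 - 3 = 4
  SUB R3, 2  → R3 = 4 - 2 = 2
  MUL R3, 1  → R3 = 2 * 1 = 2
Final: R3 = 2

2


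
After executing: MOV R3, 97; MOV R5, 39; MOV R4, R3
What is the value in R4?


Register state trace:
  MOV R3, 97  → R3 = 97
  MOV R5, 39  → R5 = 39
  MOV R4, R3  → R4 = 97
Final: R4 = 97

97


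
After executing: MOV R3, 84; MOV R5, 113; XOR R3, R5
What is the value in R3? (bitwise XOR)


Register state trace:
  MOV R3, 84  → R3 = 84 (0b01010100)
  MOV R5, 113  → R5 = 113 (0b01110001)
  XOR R3, R5  → R3 = 84 XOR 113 = 37 (0b00100101)
Final: R3 = 37

37


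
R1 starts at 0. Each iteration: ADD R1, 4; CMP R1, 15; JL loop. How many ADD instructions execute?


Loop trace (R1 starts at 0, target 15, step 4):
  ADD #1: R1 = 0 + 4 = 4  → 4 < 15, loop
  ADD #2: R1 = 4 + 4 = 8  → 8 < 15, loop
  ADD #3: R1 = 8 + 4 = 12  → 12 < 15, loop
  ADD #4: R1 = 12 + 4 = 16  → 16 >= 15, exit
Total ADD instructions: 4

4


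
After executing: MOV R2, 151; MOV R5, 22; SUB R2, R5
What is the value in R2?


Register state trace:
  MOV R2, 151  → R2 = 151
  MOV R5, 22  → R5 = 22
  SUB R2, R5  → R2 = 151 - 22 = 129
Final: R2 = 129

129


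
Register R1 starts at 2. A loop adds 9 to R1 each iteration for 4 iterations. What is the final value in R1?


Starting value: R1 = 2
  Iter 1: R1 = 2 + 9 = 11
  Iter 2: R1 = 11 + 9 = 20
  Iter 3: R1 = 20 + 9 = 29
  Iter 4: R1 = 29 + 9 = 38
Final: R1 = 38

38


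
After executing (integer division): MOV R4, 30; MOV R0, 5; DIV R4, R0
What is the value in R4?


Register state trace:
  MOV R4, 30  → R4 = 30
  MOV R0, 5  → R0 = 5
  DIV R4, R0  → R4 = 30 // 5 = 6
Final: R4 = 6

6


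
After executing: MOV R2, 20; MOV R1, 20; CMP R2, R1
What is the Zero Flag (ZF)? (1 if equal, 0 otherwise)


Register state trace:
  MOV R2, 20  → R2 = 20
  MOV R1, 20  → R1 = 20
  CMP R2, R1  → computes 20 - 20 = 0
  Result is zero, so values are equal
ZF = 1

1


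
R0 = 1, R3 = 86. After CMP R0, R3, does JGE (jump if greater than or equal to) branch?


Trace:
  R0 = 1, R3 = 86
  CMP R0, R3  → compares 1 vs 86
  JGE checks: is 1 greater than or equal to 86?
  1 < 86, so condition is false
Branch taken: No

No


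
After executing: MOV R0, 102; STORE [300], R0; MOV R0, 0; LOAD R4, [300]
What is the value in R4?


Register and memory trace:
  MOV R0, 102  → R0 = 102
  STORE [300], R0  → mem[300] = 102
  MOV R0, 0  → R0 = 0
  LOAD R4, [300]  → R4 = mem[300] = 102
Final: R4 = 102

102


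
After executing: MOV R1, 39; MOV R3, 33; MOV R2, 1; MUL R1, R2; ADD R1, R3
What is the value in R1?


Register state trace:
  MOV R1, 39  → R1 = 39
  MOV R3, 33  → R3 = 33
  MOV R2, 1  → R2 = 1
  MUL R1, R2  → R1 = 39 * 1 = 39
  ADD R1, R3  → R1 = 39 + 33 = 72
Final: R1 = 72

72


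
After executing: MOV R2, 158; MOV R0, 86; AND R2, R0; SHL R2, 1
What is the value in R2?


Register state trace:
  MOV R2, 158  → R2 = 158 (0b10011110)
  MOV R0, 86  → R0 = 86 (0b01010110)
  AND R2, R0  → R2 = 158 AND 86 = 22 (0b00010110)
  SHL R2, 1  → R2 = 22 << 1 = 44
Final: R2 = 44

44


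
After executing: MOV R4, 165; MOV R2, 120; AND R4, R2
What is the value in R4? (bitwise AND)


Register state trace:
  MOV R4, 165  → R4 = 165 (0b10100101)
  MOV R2, 120  → R2 = 120 (0b01111000)
  AND R4, R2  → R4 = 165 AND 120 = 32 (0b00100000)
Final: R4 = 32

32


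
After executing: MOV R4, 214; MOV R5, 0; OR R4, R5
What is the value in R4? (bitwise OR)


Register state trace:
  MOV R4, 214  → R4 = 214 (0b11010110)
  MOV R5, 0  → R5 = 0 (0b00000000)
  OR R4, R5   → R4 = 214 OR 0 = 214 (0b11010110)
Final: R4 = 214

214


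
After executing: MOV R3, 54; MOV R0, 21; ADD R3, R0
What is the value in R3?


Register state trace:
  MOV R3, 54  → R3 = 54
  MOV R0, 21  → R0 = 21
  ADD R3, R0  → R3 = 54 + 21 = 75
Final: R3 = 75

75


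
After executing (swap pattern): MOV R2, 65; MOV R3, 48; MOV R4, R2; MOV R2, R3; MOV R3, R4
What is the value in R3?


Register state trace (swap pattern):
  MOV R2, 65  → R2 = 65
  MOV R3, 48  → R3 = 48
  MOV R4, R2  → R4 = 65  (save R2)
  MOV R2, R3  → R2 = 48  (R2 gets R3's value)
  MOV R3, R4  → R3 = 65  (R3 gets saved value)
Final: R3 = 65

65


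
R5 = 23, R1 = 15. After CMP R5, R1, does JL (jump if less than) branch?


Trace:
  R5 = 23, R1 = 15
  CMP R5, R1  → compares 23 vs 15
  JL checks: is 23 less than 15?
  23 > 15, so condition is false
Branch taken: No

No


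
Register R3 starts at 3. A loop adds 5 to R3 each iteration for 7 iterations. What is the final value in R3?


Starting value: R3 = 3
  Iter 1: R3 = 3 + 5 = 8
  Iter 2: R3 = 8 + 5 = 13
  Iter 3: R3 = 13 + 5 = 18
  Iter 4: R3 = 18 + 5 = 23
  Iter 5: R3 = 23 + 5 = 28
  Iter 6: R3 = 28 + 5 = 33
  Iter 7: R3 = 33 + 5 = 38
Final: R3 = 38

38


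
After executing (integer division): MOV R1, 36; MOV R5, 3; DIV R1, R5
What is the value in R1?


Register state trace:
  MOV R1, 36  → R1 = 36
  MOV R5, 3  → R5 = 3
  DIV R1, R5  → R1 = 36 // 3 = 12
Final: R1 = 12

12


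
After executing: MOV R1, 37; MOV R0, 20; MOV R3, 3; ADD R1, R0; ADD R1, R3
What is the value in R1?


Register state trace:
  MOV R1, 37  → R1 = 37
  MOV R0, 20  → R0 = 20
  MOV R3, 3  → R3 = 3
  ADD R1, R0  → R1 = 37 + 20 = 57
  ADD R1, R3  → R1 = 57 + 3 = 60
Final: R1 = 60

60


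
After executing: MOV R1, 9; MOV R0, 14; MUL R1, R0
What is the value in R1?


Register state trace:
  MOV R1, 9  → R1 = 9
  MOV R0, 14  → R0 = 14
  MUL R1, R0  → R1 = 9 * 14 = 126
Final: R1 = 126

126


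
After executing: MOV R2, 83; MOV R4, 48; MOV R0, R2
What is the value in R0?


Register state trace:
  MOV R2, 83  → R2 = 83
  MOV R4, 48  → R4 = 48
  MOV R0, R2  → R0 = 83
Final: R0 = 83

83


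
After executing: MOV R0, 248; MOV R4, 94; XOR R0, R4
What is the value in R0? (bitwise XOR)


Register state trace:
  MOV R0, 248  → R0 = 248 (0b11111000)
  MOV R4, 94  → R4 = 94 (0b01011110)
  XOR R0, R4  → R0 = 248 XOR 94 = 166 (0b10100110)
Final: R0 = 166

166


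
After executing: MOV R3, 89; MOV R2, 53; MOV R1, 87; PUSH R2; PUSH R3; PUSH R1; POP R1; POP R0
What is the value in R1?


Stack trace (top is rightmost):
  MOV R3, 89  → R3 = 89
  MOV R2, 53  → R2 = 53
  MOV R1, 87  → R1 = 87
  PUSH R2  → stack: [53]
  PUSH R3  → stack: [53, 89]
  PUSH R1  → stack: [53, 89, 87]
  POP R1  → R1 = 87, stack: [53, 89]
  POP R0  → R0 = 89, stack: [53]
Final: R1 = 87

87


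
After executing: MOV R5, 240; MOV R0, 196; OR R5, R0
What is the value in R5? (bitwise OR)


Register state trace:
  MOV R5, 240  → R5 = 240 (0b11110000)
  MOV R0, 196  → R0 = 196 (0b11000100)
  OR R5, R0   → R5 = 240 OR 196 = 244 (0b11110100)
Final: R5 = 244

244


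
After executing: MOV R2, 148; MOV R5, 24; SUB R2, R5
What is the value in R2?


Register state trace:
  MOV R2, 148  → R2 = 148
  MOV R5, 24  → R5 = 24
  SUB R2, R5  → R2 = 148 - 24 = 124
Final: R2 = 124

124


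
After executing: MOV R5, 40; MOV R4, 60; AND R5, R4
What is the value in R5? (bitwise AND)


Register state trace:
  MOV R5, 40  → R5 = 40 (0b00101000)
  MOV R4, 60  → R4 = 60 (0b00111100)
  AND R5, R4  → R5 = 40 AND 60 = 40 (0b00101000)
Final: R5 = 40

40


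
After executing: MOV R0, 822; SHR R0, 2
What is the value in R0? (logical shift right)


Register state trace:
  MOV R0, 822  → R0 = 822
  SHR R0, 2  → R0 = 822 >> 2 = 822 // 2^2 = 205
Final: R0 = 205

205


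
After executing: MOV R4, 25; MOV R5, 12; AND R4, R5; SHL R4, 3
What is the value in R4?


Register state trace:
  MOV R4, 25  → R4 = 25 (0b00011001)
  MOV R5, 12  → R5 = 12 (0b00001100)
  AND R4, R5  → R4 = 25 AND 12 = 8 (0b00001000)
  SHL R4, 3  → R4 = 8 << 3 = 64
Final: R4 = 64

64


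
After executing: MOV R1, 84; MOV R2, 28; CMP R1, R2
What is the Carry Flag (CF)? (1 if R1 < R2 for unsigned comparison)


Register state trace:
  MOV R1, 84  → R1 = 84
  MOV R2, 28  → R2 = 28
  CMP R1, R2  → unsigned 84 - 28: no borrow
  84 >= 28, so CF = 0
CF = 0

0


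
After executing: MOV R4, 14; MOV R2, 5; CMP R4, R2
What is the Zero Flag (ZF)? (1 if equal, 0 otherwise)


Register state trace:
  MOV R4, 14  → R4 = 14
  MOV R2, 5  → R2 = 5
  CMP R4, R2  → computes 14 - 5 = 9
  Result is nonzero, so values are not equal
ZF = 0

0


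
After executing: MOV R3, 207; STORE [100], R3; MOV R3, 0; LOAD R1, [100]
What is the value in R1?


Register and memory trace:
  MOV R3, 207  → R3 = 207
  STORE [100], R3  → mem[100] = 207
  MOV R3, 0  → R3 = 0
  LOAD R1, [100]  → R1 = mem[100] = 207
Final: R1 = 207

207


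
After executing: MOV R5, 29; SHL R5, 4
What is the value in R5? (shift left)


Register state trace:
  MOV R5, 29  → R5 = 29
  SHL R5, 4  → R5 = 29 << 4 = 29 * 2^4 = 464
Final: R5 = 464

464


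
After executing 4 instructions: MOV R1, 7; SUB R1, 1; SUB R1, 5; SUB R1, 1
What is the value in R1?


Register state trace:
  MOV R1, 7  → R1 = 7
  SUB R1, 1  → R1 = 7 - 1 = 6
  SUB R1, 5  → R1 = 6 - 5 = 1
  SUB R1, 1  → R1 = 1 - 1 = 0
Final: R1 = 0

0


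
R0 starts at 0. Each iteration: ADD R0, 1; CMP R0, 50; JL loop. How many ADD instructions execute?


Loop trace (R0 starts at 0, target 50, step 1):
  ADD #1: R0 = 0 + 1 = 1  → 1 < 50, loop
  ADD #2: R0 = 1 + 1 = 2  → 2 < 50, loop
  ADD #3: R0 = 2 + 1 = 3  → 3 < 50, loop
  ADD #4: R0 = 3 + 1 = 4  → 4 < 50, loop
  ADD #5: R0 = 4 + 1 = 5  → 5 < 50, loop
  ADD #6: R0 = 5 + 1 = 6  → 6 < 50, loop
  ADD #7: R0 = 6 + 1 = 7  → 7 < 50, loop
  ADD #8: R0 = 7 + 1 = 8  → 8 < 50, loop
  ADD #9: R0 = 8 + 1 = 9  → 9 < 50, loop
  ADD #10: R0 = 9 + 1 = 10  → 10 < 50, loop
  ADD #11: R0 = 10 + 1 = 11  → 11 < 50, loop
  ADD #12: R0 = 11 + 1 = 12  → 12 < 50, loop
  ADD #13: R0 = 12 + 1 = 13  → 13 < 50, loop
  ADD #14: R0 = 13 + 1 = 14  → 14 < 50, loop
  ADD #15: R0 = 14 + 1 = 15  → 15 < 50, loop
  ADD #16: R0 = 15 + 1 = 16  → 16 < 50, loop
  ADD #17: R0 = 16 + 1 = 17  → 17 < 50, loop
  ADD #18: R0 = 17 + 1 = 18  → 18 < 50, loop
  ADD #19: R0 = 18 + 1 = 19  → 19 < 50, loop
  ADD #20: R0 = 19 + 1 = 20  → 20 < 50, loop
  ADD #21: R0 = 20 + 1 = 21  → 21 < 50, loop
  ADD #22: R0 = 21 + 1 = 22  → 22 < 50, loop
  ADD #23: R0 = 22 + 1 = 23  → 23 < 50, loop
  ADD #24: R0 = 23 + 1 = 24  → 24 < 50, loop
  ADD #25: R0 = 24 + 1 = 25  → 25 < 50, loop
  ADD #26: R0 = 25 + 1 = 26  → 26 < 50, loop
  ADD #27: R0 = 26 + 1 = 27  → 27 < 50, loop
  ADD #28: R0 = 27 + 1 = 28  → 28 < 50, loop
  ADD #29: R0 = 28 + 1 = 29  → 29 < 50, loop
  ADD #30: R0 = 29 + 1 = 30  → 30 < 50, loop
  ADD #31: R0 = 30 + 1 = 31  → 31 < 50, loop
  ADD #32: R0 = 31 + 1 = 32  → 32 < 50, loop
  ADD #33: R0 = 32 + 1 = 33  → 33 < 50, loop
  ADD #34: R0 = 33 + 1 = 34  → 34 < 50, loop
  ADD #35: R0 = 34 + 1 = 35  → 35 < 50, loop
  ADD #36: R0 = 35 + 1 = 36  → 36 < 50, loop
  ADD #37: R0 = 36 + 1 = 37  → 37 < 50, loop
  ADD #38: R0 = 37 + 1 = 38  → 38 < 50, loop
  ADD #39: R0 = 38 + 1 = 39  → 39 < 50, loop
  ADD #40: R0 = 39 + 1 = 40  → 40 < 50, loop
  ADD #41: R0 = 40 + 1 = 41  → 41 < 50, loop
  ADD #42: R0 = 41 + 1 = 42  → 42 < 50, loop
  ADD #43: R0 = 42 + 1 = 43  → 43 < 50, loop
  ADD #44: R0 = 43 + 1 = 44  → 44 < 50, loop
  ADD #45: R0 = 44 + 1 = 45  → 45 < 50, loop
  ADD #46: R0 = 45 + 1 = 46  → 46 < 50, loop
  ADD #47: R0 = 46 + 1 = 47  → 47 < 50, loop
  ADD #48: R0 = 47 + 1 = 48  → 48 < 50, loop
  ADD #49: R0 = 48 + 1 = 49  → 49 < 50, loop
  ADD #50: R0 = 49 + 1 = 50  → 50 >= 50, exit
Total ADD instructions: 50

50


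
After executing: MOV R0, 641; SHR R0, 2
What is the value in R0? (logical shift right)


Register state trace:
  MOV R0, 641  → R0 = 641
  SHR R0, 2  → R0 = 641 >> 2 = 641 // 2^2 = 160
Final: R0 = 160

160


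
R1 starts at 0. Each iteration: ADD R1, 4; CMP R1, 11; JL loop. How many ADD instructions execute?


Loop trace (R1 starts at 0, target 11, step 4):
  ADD #1: R1 = 0 + 4 = 4  → 4 < 11, loop
  ADD #2: R1 = 4 + 4 = 8  → 8 < 11, loop
  ADD #3: R1 = 8 + 4 = 12  → 12 >= 11, exit
Total ADD instructions: 3

3


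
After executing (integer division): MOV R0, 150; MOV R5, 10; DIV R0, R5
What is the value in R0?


Register state trace:
  MOV R0, 150  → R0 = 150
  MOV R5, 10  → R5 = 10
  DIV R0, R5  → R0 = 150 // 10 = 15
Final: R0 = 15

15


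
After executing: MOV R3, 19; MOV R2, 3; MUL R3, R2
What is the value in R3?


Register state trace:
  MOV R3, 19  → R3 = 19
  MOV R2, 3  → R2 = 3
  MUL R3, R2  → R3 = 19 * 3 = 57
Final: R3 = 57

57


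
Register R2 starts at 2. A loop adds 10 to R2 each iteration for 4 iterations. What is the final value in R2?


Starting value: R2 = 2
  Iter 1: R2 = 2 + 10 = 12
  Iter 2: R2 = 12 + 10 = 22
  Iter 3: R2 = 22 + 10 = 32
  Iter 4: R2 = 32 + 10 = 42
Final: R2 = 42

42


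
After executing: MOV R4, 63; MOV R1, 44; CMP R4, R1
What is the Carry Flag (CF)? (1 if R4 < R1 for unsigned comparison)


Register state trace:
  MOV R4, 63  → R4 = 63
  MOV R1, 44  → R1 = 44
  CMP R4, R1  → unsigned 63 - 44: no borrow
  63 >= 44, so CF = 0
CF = 0

0


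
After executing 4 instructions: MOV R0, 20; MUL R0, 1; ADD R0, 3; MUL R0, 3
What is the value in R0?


Register state trace:
  MOV R0, 20  → R0 = 20
  MUL R0, 1  → R0 = 20 * 1 = 20
  ADD R0, 3  → R0 = 20 + 3 = 23
  MUL R0, 3  → R0 = 23 * 3 = 69
Final: R0 = 69

69


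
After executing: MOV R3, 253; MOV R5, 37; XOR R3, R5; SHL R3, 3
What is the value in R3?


Register state trace:
  MOV R3, 253  → R3 = 253 (0b11111101)
  MOV R5, 37  → R5 = 37 (0b00100101)
  XOR R3, R5  → R3 = 253 XOR 37 = 216 (0b11011000)
  SHL R3, 3  → R3 = 216 << 3 = 1728
Final: R3 = 1728

1728


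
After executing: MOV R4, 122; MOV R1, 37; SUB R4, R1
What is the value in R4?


Register state trace:
  MOV R4, 122  → R4 = 122
  MOV R1, 37  → R1 = 37
  SUB R4, R1  → R4 = 122 - 37 = 85
Final: R4 = 85

85


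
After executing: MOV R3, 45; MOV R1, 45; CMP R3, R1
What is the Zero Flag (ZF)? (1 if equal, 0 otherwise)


Register state trace:
  MOV R3, 45  → R3 = 45
  MOV R1, 45  → R1 = 45
  CMP R3, R1  → computes 45 - 45 = 0
  Result is zero, so values are equal
ZF = 1

1


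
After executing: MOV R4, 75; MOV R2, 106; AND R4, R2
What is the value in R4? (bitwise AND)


Register state trace:
  MOV R4, 75  → R4 = 75 (0b01001011)
  MOV R2, 106  → R2 = 106 (0b01101010)
  AND R4, R2  → R4 = 75 AND 106 = 74 (0b01001010)
Final: R4 = 74

74


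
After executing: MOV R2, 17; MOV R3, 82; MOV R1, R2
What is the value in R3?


Register state trace:
  MOV R2, 17  → R2 = 17
  MOV R3, 82  → R3 = 82
  MOV R1, R2  → R1 = 17
Final: R3 = 82

82


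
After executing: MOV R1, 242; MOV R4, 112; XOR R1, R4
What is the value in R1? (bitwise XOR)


Register state trace:
  MOV R1, 242  → R1 = 242 (0b11110010)
  MOV R4, 112  → R4 = 112 (0b01110000)
  XOR R1, R4  → R1 = 242 XOR 112 = 130 (0b10000010)
Final: R1 = 130

130


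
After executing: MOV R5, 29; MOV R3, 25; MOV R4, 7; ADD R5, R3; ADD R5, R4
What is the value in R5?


Register state trace:
  MOV R5, 29  → R5 = 29
  MOV R3, 25  → R3 = 25
  MOV R4, 7  → R4 = 7
  ADD R5, R3  → R5 = 29 + 25 = 54
  ADD R5, R4  → R5 = 54 + 7 = 61
Final: R5 = 61

61


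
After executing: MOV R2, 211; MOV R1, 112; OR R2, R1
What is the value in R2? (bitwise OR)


Register state trace:
  MOV R2, 211  → R2 = 211 (0b11010011)
  MOV R1, 112  → R1 = 112 (0b01110000)
  OR R2, R1   → R2 = 211 OR 112 = 243 (0b11110011)
Final: R2 = 243

243


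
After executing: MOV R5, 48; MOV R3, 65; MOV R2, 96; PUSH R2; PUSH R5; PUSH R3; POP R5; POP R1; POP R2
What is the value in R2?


Stack trace (top is rightmost):
  MOV R5, 48  → R5 = 48
  MOV R3, 65  → R3 = 65
  MOV R2, 96  → R2 = 96
  PUSH R2  → stack: [96]
  PUSH R5  → stack: [96, 48]
  PUSH R3  → stack: [96, 48, 65]
  POP R5  → R5 = 65, stack: [96, 48]
  POP R1  → R1 = 48, stack: [96]
  POP R2  → R2 = 96, stack: []
Final: R2 = 96

96


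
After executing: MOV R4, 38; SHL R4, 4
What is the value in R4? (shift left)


Register state trace:
  MOV R4, 38  → R4 = 38
  SHL R4, 4  → R4 = 38 << 4 = 38 * 2^4 = 608
Final: R4 = 608

608


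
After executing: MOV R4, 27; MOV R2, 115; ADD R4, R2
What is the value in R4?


Register state trace:
  MOV R4, 27  → R4 = 27
  MOV R2, 115  → R2 = 115
  ADD R4, R2  → R4 = 27 + 115 = 142
Final: R4 = 142

142


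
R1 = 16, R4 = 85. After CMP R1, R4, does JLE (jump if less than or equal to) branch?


Trace:
  R1 = 16, R4 = 85
  CMP R1, R4  → compares 16 vs 85
  JLE checks: is 16 less than or equal to 85?
  16 < 85, so condition is true
Branch taken: Yes

Yes


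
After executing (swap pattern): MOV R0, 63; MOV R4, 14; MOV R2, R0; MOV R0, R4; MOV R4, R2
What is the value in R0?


Register state trace (swap pattern):
  MOV R0, 63  → R0 = 63
  MOV R4, 14  → R4 = 14
  MOV R2, R0  → R2 = 63  (save R0)
  MOV R0, R4  → R0 = 14  (R0 gets R4's value)
  MOV R4, R2  → R4 = 63  (R4 gets saved value)
Final: R0 = 14

14


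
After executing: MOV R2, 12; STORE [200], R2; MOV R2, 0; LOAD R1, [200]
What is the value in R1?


Register and memory trace:
  MOV R2, 12  → R2 = 12
  STORE [200], R2  → mem[200] = 12
  MOV R2, 0  → R2 = 0
  LOAD R1, [200]  → R1 = mem[200] = 12
Final: R1 = 12

12


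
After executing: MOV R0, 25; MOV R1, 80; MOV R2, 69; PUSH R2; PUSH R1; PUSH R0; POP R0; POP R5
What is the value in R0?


Stack trace (top is rightmost):
  MOV R0, 25  → R0 = 25
  MOV R1, 80  → R1 = 80
  MOV R2, 69  → R2 = 69
  PUSH R2  → stack: [69]
  PUSH R1  → stack: [69, 80]
  PUSH R0  → stack: [69, 80, 25]
  POP R0  → R0 = 25, stack: [69, 80]
  POP R5  → R5 = 80, stack: [69]
Final: R0 = 25

25


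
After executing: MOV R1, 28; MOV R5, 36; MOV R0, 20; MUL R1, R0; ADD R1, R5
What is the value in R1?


Register state trace:
  MOV R1, 28  → R1 = 28
  MOV R5, 36  → R5 = 36
  MOV R0, 20  → R0 = 20
  MUL R1, R0  → R1 = 28 * 20 = 560
  ADD R1, R5  → R1 = 560 + 36 = 596
Final: R1 = 596

596


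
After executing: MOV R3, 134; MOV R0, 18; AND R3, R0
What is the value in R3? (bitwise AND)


Register state trace:
  MOV R3, 134  → R3 = 134 (0b10000110)
  MOV R0, 18  → R0 = 18 (0b00010010)
  AND R3, R0  → R3 = 134 AND 18 = 2 (0b00000010)
Final: R3 = 2

2


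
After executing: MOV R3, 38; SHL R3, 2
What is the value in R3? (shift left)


Register state trace:
  MOV R3, 38  → R3 = 38
  SHL R3, 2  → R3 = 38 << 2 = 38 * 2^2 = 152
Final: R3 = 152

152


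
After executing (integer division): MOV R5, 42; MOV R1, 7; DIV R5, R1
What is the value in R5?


Register state trace:
  MOV R5, 42  → R5 = 42
  MOV R1, 7  → R1 = 7
  DIV R5, R1  → R5 = 42 // 7 = 6
Final: R5 = 6

6


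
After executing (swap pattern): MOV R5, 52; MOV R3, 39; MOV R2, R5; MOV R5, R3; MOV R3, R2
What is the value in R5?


Register state trace (swap pattern):
  MOV R5, 52  → R5 = 52
  MOV R3, 39  → R3 = 39
  MOV R2, R5  → R2 = 52  (save R5)
  MOV R5, R3  → R5 = 39  (R5 gets R3's value)
  MOV R3, R2  → R3 = 52  (R3 gets saved value)
Final: R5 = 39

39


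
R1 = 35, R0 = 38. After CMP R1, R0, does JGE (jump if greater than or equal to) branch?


Trace:
  R1 = 35, R0 = 38
  CMP R1, R0  → compares 35 vs 38
  JGE checks: is 35 greater than or equal to 38?
  35 < 38, so condition is false
Branch taken: No

No


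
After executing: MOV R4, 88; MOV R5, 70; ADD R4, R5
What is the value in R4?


Register state trace:
  MOV R4, 88  → R4 = 88
  MOV R5, 70  → R5 = 70
  ADD R4, R5  → R4 = 88 + 70 = 158
Final: R4 = 158

158


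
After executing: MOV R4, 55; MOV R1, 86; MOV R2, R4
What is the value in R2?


Register state trace:
  MOV R4, 55  → R4 = 55
  MOV R1, 86  → R1 = 86
  MOV R2, R4  → R2 = 55
Final: R2 = 55

55


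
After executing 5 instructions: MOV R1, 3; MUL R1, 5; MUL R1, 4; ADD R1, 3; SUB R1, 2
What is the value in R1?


Register state trace:
  MOV R1, 3  → R1 = 3
  MUL R1, 5  → R1 = 3 * 5 = 15
  MUL R1, 4  → R1 = 15 * 4 = 60
  ADD R1, 3  → R1 = 60 + 3 = 63
  SUB R1, 2  → R1 = 63 - 2 = 61
Final: R1 = 61

61
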